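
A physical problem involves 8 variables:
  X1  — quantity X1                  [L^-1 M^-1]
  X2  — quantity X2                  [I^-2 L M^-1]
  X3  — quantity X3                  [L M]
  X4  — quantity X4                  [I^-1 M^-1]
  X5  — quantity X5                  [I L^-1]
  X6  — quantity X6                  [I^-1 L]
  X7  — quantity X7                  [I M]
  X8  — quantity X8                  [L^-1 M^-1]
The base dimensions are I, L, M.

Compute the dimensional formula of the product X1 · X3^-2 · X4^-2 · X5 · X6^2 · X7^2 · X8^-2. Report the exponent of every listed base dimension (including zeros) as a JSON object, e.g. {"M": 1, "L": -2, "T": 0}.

Exponent matrix [I,L,M] × [X1,X2,X3,X4,X5,X6,X7,X8]:
  I: [ 0 -2  0 -1  1 -1  1  0]
  L: [-1  1  1  0 -1  1  0 -1]
  M: [-1 -1  1 -1  0  0  1 -1]
  [I]: (1)·0+(-2)·0+(-2)·-1+(1)·1+(2)·-1+(2)·1+(-2)·0 = 3
  [L]: (1)·-1+(-2)·1+(-2)·0+(1)·-1+(2)·1+(2)·0+(-2)·-1 = 0
  [M]: (1)·-1+(-2)·1+(-2)·-1+(1)·0+(2)·0+(2)·1+(-2)·-1 = 3
⇒ I^3 M^3

{"I": 3, "L": 0, "M": 3}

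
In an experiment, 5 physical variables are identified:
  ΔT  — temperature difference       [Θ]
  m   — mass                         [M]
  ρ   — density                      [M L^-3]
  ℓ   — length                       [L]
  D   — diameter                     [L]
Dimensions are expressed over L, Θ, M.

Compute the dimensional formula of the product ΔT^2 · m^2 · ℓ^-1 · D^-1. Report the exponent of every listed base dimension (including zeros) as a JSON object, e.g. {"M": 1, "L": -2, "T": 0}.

Write exponents as rows L,Θ,M / cols ΔT,m,ρ,ℓ,D:
  L: [ 0  0 -3  1  1]
  Θ: [ 1  0  0  0  0]
  M: [ 0  1  1  0  0]
  [L]: (2)·0+(2)·0+(-1)·1+(-1)·1 = -2
  [Θ]: (2)·1+(2)·0+(-1)·0+(-1)·0 = 2
  [M]: (2)·0+(2)·1+(-1)·0+(-1)·0 = 2
⇒ L^-2 Θ^2 M^2

{"L": -2, "Θ": 2, "M": 2}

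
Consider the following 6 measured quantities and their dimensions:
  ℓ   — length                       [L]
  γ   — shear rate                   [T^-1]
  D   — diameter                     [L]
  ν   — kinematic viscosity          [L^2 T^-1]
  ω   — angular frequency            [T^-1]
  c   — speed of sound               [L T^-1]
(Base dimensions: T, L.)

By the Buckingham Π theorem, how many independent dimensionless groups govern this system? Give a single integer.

Write exponents as rows T,L / cols ℓ,γ,D,ν,ω,c:
  T: [ 0 -1  0 -1 -1 -1]
  L: [ 1  0  1  2  0  1]
Row reduction gives pivot columns ℓ,γ; rank = 2
Π count = n − r = 6 − 2 = 4

4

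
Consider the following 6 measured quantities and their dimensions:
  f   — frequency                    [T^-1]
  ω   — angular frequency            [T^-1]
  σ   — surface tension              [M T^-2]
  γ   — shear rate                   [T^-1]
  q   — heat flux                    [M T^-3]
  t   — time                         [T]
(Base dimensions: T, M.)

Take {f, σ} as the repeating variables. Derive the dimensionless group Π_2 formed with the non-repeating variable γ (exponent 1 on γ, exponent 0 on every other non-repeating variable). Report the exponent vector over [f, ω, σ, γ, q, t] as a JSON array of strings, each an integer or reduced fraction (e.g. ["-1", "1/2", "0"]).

Exponent matrix [T,M] × [f,ω,σ,γ,q,t]:
  T: [-1 -1 -2 -1 -3  1]
  M: [ 0  0  1  0  1  0]
Echelon form has 2 nonzero rows (pivots: f,σ)
Repeat: f,σ; free: ω,γ,q,t
RREF:
  r0: [   1    1    0    1    1   -1]
  r1: [   0    0    1    0    1    0]
Fix exponent of γ at 1, ω at 0, q at 0, t at 0; solve each RREF row for its pivot's exponent:
  r0: exp(f) + (1)·1 = 0 ⇒ exp(f) = -1
  r1: exp(σ) + (0)·1 = 0 ⇒ exp(σ) = 0
Π_2 = f^-1 · γ

["-1", "0", "0", "1", "0", "0"]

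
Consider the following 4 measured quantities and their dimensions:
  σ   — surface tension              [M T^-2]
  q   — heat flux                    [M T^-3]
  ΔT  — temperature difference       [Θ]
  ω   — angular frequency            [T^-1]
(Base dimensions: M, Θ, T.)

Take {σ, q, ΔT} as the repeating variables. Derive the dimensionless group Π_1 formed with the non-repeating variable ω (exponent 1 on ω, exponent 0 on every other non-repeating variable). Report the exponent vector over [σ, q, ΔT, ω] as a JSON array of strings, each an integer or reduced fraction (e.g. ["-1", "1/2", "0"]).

Exponent matrix [M,Θ,T] × [σ,q,ΔT,ω]:
  M: [ 1  1  0  0]
  Θ: [ 0  0  1  0]
  T: [-2 -3  0 -1]
Echelon form has 3 nonzero rows (pivots: σ,q,ΔT)
Repeat: σ,q,ΔT; free: ω
RREF:
  r0: [   1    0    0   -1]
  r1: [   0    1    0    1]
  r2: [   0    0    1    0]
Fix exponent of ω at 1; solve each RREF row for its pivot's exponent:
  r0: exp(σ) + (-1)·1 = 0 ⇒ exp(σ) = 1
  r1: exp(q) + (1)·1 = 0 ⇒ exp(q) = -1
  r2: exp(ΔT) + (0)·1 = 0 ⇒ exp(ΔT) = 0
Π_1 = σ · q^-1 · ω

["1", "-1", "0", "1"]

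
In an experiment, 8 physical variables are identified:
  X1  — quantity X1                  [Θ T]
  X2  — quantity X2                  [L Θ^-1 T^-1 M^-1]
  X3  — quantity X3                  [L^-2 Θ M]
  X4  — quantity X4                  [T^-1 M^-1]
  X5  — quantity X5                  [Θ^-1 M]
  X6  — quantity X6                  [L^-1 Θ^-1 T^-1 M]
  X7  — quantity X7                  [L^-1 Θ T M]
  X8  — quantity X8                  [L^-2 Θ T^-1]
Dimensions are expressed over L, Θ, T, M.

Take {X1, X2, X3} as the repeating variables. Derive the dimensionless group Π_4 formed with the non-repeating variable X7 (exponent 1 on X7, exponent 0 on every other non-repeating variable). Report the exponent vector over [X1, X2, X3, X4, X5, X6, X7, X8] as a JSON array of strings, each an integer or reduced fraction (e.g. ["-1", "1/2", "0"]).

["0", "1", "0", "0", "0", "0", "1", "0"]

Exponent matrix [L,Θ,T,M] × [X1,X2,X3,X4,X5,X6,X7,X8]:
  L: [ 0  1 -2  0  0 -1 -1 -2]
  Θ: [ 1 -1  1  0 -1 -1  1  1]
  T: [ 1 -1  0 -1  0 -1  1 -1]
  M: [ 0 -1  1 -1  1  1  1  0]
Row reduction gives pivot columns X1,X2,X3; rank = 3
Pivot set = {X1,X2,X3}, free = {X4,X5,X6,X7,X8}
RREF:
  r0: [   1    0    0    1   -2   -2    0    1]
  r1: [   0    1    0    2   -2   -1   -1    2]
  r2: [   0    0    1    1   -1    0    0    2]
  r3: [   0    0    0    0    0    0    0    0]
Fix exponent of X7 at 1, X4 at 0, X5 at 0, X6 at 0, X8 at 0; solve each RREF row for its pivot's exponent:
  r0: exp(X1) + (0)·1 = 0 ⇒ exp(X1) = 0
  r1: exp(X2) + (-1)·1 = 0 ⇒ exp(X2) = 1
  r2: exp(X3) + (0)·1 = 0 ⇒ exp(X3) = 0
Π_4 = X2 · X7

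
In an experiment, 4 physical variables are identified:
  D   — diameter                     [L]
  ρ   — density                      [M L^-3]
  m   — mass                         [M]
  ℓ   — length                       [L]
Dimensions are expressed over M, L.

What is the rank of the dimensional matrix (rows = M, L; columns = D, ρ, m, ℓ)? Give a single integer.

Write exponents as rows M,L / cols D,ρ,m,ℓ:
  M: [ 0  1  1  0]
  L: [ 1 -3  0  1]
Row reduction gives pivot columns D,ρ; rank = 2

2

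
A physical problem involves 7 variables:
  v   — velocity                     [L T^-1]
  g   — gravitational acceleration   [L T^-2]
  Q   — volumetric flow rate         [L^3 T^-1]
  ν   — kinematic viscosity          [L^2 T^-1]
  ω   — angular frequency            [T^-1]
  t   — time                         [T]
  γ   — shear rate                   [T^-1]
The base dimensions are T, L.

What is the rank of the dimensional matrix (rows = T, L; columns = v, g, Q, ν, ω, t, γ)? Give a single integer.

Exponent matrix [T,L] × [v,g,Q,ν,ω,t,γ]:
  T: [-1 -2 -1 -1 -1  1 -1]
  L: [ 1  1  3  2  0  0  0]
Echelon form has 2 nonzero rows (pivots: v,g)

2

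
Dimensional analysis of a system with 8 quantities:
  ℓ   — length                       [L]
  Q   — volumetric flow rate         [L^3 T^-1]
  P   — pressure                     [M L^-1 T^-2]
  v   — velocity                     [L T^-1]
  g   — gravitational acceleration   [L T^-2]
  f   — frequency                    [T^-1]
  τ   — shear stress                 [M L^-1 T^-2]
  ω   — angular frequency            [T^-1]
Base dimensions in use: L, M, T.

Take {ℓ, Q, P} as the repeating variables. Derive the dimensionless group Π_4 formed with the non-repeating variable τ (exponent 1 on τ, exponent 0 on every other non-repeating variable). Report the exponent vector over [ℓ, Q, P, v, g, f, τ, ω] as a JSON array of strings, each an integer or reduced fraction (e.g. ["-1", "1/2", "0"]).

Exponent matrix [L,M,T] × [ℓ,Q,P,v,g,f,τ,ω]:
  L: [ 1  3 -1  1  1  0 -1  0]
  M: [ 0  0  1  0  0  0  1  0]
  T: [ 0 -1 -2 -1 -2 -1 -2 -1]
Echelon form has 3 nonzero rows (pivots: ℓ,Q,P)
Repeat: ℓ,Q,P; free: v,g,f,τ,ω
RREF:
  r0: [   1    0    0   -2   -5   -3    0   -3]
  r1: [   0    1    0    1    2    1    0    1]
  r2: [   0    0    1    0    0    0    1    0]
Fix exponent of τ at 1, v at 0, g at 0, f at 0, ω at 0; solve each RREF row for its pivot's exponent:
  r0: exp(ℓ) + (0)·1 = 0 ⇒ exp(ℓ) = 0
  r1: exp(Q) + (0)·1 = 0 ⇒ exp(Q) = 0
  r2: exp(P) + (1)·1 = 0 ⇒ exp(P) = -1
Π_4 = P^-1 · τ

["0", "0", "-1", "0", "0", "0", "1", "0"]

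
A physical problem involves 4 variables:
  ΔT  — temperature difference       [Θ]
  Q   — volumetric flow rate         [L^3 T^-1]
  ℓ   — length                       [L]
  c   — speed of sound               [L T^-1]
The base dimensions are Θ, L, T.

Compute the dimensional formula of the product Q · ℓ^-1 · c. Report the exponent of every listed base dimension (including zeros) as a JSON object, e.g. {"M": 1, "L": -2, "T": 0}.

{"Θ": 0, "L": 3, "T": -2}

Dimensional matrix (Θ×L×T by ΔT×Q×ℓ×c):
  Θ: [ 1  0  0  0]
  L: [ 0  3  1  1]
  T: [ 0 -1  0 -1]
  [Θ]: (1)·0+(-1)·0+(1)·0 = 0
  [L]: (1)·3+(-1)·1+(1)·1 = 3
  [T]: (1)·-1+(-1)·0+(1)·-1 = -2
⇒ L^3 T^-2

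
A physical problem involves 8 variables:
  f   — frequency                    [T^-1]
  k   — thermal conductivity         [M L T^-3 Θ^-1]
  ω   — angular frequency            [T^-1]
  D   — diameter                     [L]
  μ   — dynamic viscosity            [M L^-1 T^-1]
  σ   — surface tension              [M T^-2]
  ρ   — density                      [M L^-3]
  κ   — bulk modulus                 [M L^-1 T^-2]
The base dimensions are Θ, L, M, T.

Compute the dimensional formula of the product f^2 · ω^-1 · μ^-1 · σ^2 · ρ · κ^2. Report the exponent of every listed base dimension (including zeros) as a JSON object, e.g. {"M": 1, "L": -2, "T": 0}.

Exponent matrix [Θ,L,M,T] × [f,k,ω,D,μ,σ,ρ,κ]:
  Θ: [ 0 -1  0  0  0  0  0  0]
  L: [ 0  1  0  1 -1  0 -3 -1]
  M: [ 0  1  0  0  1  1  1  1]
  T: [-1 -3 -1  0 -1 -2  0 -2]
  [Θ]: (2)·0+(-1)·0+(-1)·0+(2)·0+(1)·0+(2)·0 = 0
  [L]: (2)·0+(-1)·0+(-1)·-1+(2)·0+(1)·-3+(2)·-1 = -4
  [M]: (2)·0+(-1)·0+(-1)·1+(2)·1+(1)·1+(2)·1 = 4
  [T]: (2)·-1+(-1)·-1+(-1)·-1+(2)·-2+(1)·0+(2)·-2 = -8
⇒ L^-4 M^4 T^-8

{"Θ": 0, "L": -4, "M": 4, "T": -8}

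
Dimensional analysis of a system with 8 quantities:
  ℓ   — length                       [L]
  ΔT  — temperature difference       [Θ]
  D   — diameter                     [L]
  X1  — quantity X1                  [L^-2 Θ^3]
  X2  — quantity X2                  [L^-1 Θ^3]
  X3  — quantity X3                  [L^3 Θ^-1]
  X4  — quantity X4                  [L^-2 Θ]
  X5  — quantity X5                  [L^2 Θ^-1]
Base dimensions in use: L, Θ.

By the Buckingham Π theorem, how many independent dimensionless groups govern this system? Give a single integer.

6

Write exponents as rows L,Θ / cols ℓ,ΔT,D,X1,X2,X3,X4,X5:
  L: [ 1  0  1 -2 -1  3 -2  2]
  Θ: [ 0  1  0  3  3 -1  1 -1]
RREF → pivots at {ℓ,ΔT} ⇒ r = 2
Π count = n − r = 8 − 2 = 6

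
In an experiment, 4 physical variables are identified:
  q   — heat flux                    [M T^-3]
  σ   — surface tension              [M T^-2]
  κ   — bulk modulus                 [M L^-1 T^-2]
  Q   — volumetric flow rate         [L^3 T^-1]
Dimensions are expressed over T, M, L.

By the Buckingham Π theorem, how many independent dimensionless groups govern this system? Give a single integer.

1

Exponent matrix [T,M,L] × [q,σ,κ,Q]:
  T: [-3 -2 -2 -1]
  M: [ 1  1  1  0]
  L: [ 0  0 -1  3]
Echelon form has 3 nonzero rows (pivots: q,σ,κ)
Π count = n − r = 4 − 3 = 1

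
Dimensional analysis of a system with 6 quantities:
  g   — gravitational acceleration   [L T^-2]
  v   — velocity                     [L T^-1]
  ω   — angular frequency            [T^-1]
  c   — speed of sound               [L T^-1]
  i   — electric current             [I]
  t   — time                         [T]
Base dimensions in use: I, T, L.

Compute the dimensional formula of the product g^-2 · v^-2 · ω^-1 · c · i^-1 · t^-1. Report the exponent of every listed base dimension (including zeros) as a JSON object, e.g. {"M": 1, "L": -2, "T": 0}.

Exponent matrix [I,T,L] × [g,v,ω,c,i,t]:
  I: [ 0  0  0  0  1  0]
  T: [-2 -1 -1 -1  0  1]
  L: [ 1  1  0  1  0  0]
  [I]: (-2)·0+(-2)·0+(-1)·0+(1)·0+(-1)·1+(-1)·0 = -1
  [T]: (-2)·-2+(-2)·-1+(-1)·-1+(1)·-1+(-1)·0+(-1)·1 = 5
  [L]: (-2)·1+(-2)·1+(-1)·0+(1)·1+(-1)·0+(-1)·0 = -3
⇒ I^-1 T^5 L^-3

{"I": -1, "T": 5, "L": -3}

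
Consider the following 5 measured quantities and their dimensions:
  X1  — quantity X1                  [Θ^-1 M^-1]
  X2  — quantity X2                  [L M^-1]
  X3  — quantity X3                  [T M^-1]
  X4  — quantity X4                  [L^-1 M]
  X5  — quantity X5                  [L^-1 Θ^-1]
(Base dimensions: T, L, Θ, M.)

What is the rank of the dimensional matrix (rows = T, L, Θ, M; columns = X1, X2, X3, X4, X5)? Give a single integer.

3

Write exponents as rows T,L,Θ,M / cols X1,X2,X3,X4,X5:
  T: [ 0  0  1  0  0]
  L: [ 0  1  0 -1 -1]
  Θ: [-1  0  0  0 -1]
  M: [-1 -1 -1  1  0]
RREF → pivots at {X1,X2,X3} ⇒ r = 3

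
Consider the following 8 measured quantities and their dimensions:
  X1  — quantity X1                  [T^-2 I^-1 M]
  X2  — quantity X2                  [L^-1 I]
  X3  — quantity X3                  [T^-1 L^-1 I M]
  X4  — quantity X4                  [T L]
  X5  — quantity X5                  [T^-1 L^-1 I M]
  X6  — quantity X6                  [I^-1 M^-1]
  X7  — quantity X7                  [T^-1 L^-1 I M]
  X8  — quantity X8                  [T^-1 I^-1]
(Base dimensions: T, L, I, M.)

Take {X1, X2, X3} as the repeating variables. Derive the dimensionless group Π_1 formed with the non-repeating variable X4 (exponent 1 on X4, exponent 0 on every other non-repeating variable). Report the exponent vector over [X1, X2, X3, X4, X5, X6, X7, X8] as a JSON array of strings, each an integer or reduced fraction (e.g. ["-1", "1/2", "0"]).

Dimensional matrix (T×L×I×M by X1×X2×X3×X4×X5×X6×X7×X8):
  T: [-2  0 -1  1 -1  0 -1 -1]
  L: [ 0 -1 -1  1 -1  0 -1  0]
  I: [-1  1  1  0  1 -1  1 -1]
  M: [ 1  0  1  0  1 -1  1  0]
Row reduction gives pivot columns X1,X2,X3; rank = 3
Repeat: X1,X2,X3; free: X4,X5,X6,X7,X8
RREF:
  r0: [   1    0    0   -1    0    1    0    1]
  r1: [   0    1    0   -2    0    2    0    1]
  r2: [   0    0    1    1    1   -2    1   -1]
  r3: [   0    0    0    0    0    0    0    0]
Fix exponent of X4 at 1, X5 at 0, X6 at 0, X7 at 0, X8 at 0; solve each RREF row for its pivot's exponent:
  r0: exp(X1) + (-1)·1 = 0 ⇒ exp(X1) = 1
  r1: exp(X2) + (-2)·1 = 0 ⇒ exp(X2) = 2
  r2: exp(X3) + (1)·1 = 0 ⇒ exp(X3) = -1
Π_1 = X1 · X2^2 · X3^-1 · X4

["1", "2", "-1", "1", "0", "0", "0", "0"]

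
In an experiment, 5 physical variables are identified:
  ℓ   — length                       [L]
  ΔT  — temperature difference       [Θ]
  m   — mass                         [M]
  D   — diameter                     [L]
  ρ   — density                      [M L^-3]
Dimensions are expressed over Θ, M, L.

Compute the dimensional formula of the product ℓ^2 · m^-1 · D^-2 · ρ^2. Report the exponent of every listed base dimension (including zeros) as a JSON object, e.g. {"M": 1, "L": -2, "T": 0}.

{"Θ": 0, "M": 1, "L": -6}

Write exponents as rows Θ,M,L / cols ℓ,ΔT,m,D,ρ:
  Θ: [ 0  1  0  0  0]
  M: [ 0  0  1  0  1]
  L: [ 1  0  0  1 -3]
  [Θ]: (2)·0+(-1)·0+(-2)·0+(2)·0 = 0
  [M]: (2)·0+(-1)·1+(-2)·0+(2)·1 = 1
  [L]: (2)·1+(-1)·0+(-2)·1+(2)·-3 = -6
⇒ M L^-6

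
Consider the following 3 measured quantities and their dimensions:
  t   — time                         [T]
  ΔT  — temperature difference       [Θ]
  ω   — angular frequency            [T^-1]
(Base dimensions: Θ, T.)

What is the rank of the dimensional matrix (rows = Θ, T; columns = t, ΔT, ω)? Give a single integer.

2

Write exponents as rows Θ,T / cols t,ΔT,ω:
  Θ: [ 0  1  0]
  T: [ 1  0 -1]
Row reduction gives pivot columns t,ΔT; rank = 2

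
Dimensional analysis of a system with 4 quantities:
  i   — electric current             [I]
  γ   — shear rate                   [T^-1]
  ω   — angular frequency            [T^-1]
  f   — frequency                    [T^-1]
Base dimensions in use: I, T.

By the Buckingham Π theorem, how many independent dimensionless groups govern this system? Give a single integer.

Dimensional matrix (I×T by i×γ×ω×f):
  I: [ 1  0  0  0]
  T: [ 0 -1 -1 -1]
RREF → pivots at {i,γ} ⇒ r = 2
4 vars − rank 2 = 2 Π groups

2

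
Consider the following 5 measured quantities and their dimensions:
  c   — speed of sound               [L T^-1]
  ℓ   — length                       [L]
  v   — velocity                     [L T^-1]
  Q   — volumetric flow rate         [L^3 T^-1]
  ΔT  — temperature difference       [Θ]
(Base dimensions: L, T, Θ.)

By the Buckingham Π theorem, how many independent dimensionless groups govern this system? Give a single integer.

2

Dimensional matrix (L×T×Θ by c×ℓ×v×Q×ΔT):
  L: [ 1  1  1  3  0]
  T: [-1  0 -1 -1  0]
  Θ: [ 0  0  0  0  1]
Echelon form has 3 nonzero rows (pivots: c,ℓ,ΔT)
Π count = n − r = 5 − 3 = 2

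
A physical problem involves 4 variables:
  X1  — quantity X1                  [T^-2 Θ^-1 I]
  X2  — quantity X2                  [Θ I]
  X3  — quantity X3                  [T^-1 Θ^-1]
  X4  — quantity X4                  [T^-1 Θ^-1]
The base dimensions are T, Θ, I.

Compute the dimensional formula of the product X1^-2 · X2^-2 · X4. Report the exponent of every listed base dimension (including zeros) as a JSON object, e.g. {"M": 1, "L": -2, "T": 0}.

Write exponents as rows T,Θ,I / cols X1,X2,X3,X4:
  T: [-2  0 -1 -1]
  Θ: [-1  1 -1 -1]
  I: [ 1  1  0  0]
  [T]: (-2)·-2+(-2)·0+(1)·-1 = 3
  [Θ]: (-2)·-1+(-2)·1+(1)·-1 = -1
  [I]: (-2)·1+(-2)·1+(1)·0 = -4
⇒ T^3 Θ^-1 I^-4

{"T": 3, "Θ": -1, "I": -4}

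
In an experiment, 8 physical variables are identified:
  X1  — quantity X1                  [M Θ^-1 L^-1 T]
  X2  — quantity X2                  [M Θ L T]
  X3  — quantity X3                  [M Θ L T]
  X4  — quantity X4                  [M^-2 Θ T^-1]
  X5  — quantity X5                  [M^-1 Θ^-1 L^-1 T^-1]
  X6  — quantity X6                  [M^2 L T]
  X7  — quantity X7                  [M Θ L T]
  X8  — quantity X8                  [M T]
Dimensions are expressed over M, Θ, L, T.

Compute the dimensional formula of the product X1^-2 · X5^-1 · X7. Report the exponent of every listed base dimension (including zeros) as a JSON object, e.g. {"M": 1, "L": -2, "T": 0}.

Exponent matrix [M,Θ,L,T] × [X1,X2,X3,X4,X5,X6,X7,X8]:
  M: [ 1  1  1 -2 -1  2  1  1]
  Θ: [-1  1  1  1 -1  0  1  0]
  L: [-1  1  1  0 -1  1  1  0]
  T: [ 1  1  1 -1 -1  1  1  1]
  [M]: (-2)·1+(-1)·-1+(1)·1 = 0
  [Θ]: (-2)·-1+(-1)·-1+(1)·1 = 4
  [L]: (-2)·-1+(-1)·-1+(1)·1 = 4
  [T]: (-2)·1+(-1)·-1+(1)·1 = 0
⇒ Θ^4 L^4

{"M": 0, "Θ": 4, "L": 4, "T": 0}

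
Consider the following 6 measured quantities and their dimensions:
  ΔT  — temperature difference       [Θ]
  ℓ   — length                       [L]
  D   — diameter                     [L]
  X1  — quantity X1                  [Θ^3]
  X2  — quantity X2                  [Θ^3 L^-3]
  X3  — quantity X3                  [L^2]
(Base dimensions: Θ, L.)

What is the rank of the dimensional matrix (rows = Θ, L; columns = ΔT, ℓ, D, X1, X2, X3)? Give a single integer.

2

Write exponents as rows Θ,L / cols ΔT,ℓ,D,X1,X2,X3:
  Θ: [ 1  0  0  3  3  0]
  L: [ 0  1  1  0 -3  2]
Row reduction gives pivot columns ΔT,ℓ; rank = 2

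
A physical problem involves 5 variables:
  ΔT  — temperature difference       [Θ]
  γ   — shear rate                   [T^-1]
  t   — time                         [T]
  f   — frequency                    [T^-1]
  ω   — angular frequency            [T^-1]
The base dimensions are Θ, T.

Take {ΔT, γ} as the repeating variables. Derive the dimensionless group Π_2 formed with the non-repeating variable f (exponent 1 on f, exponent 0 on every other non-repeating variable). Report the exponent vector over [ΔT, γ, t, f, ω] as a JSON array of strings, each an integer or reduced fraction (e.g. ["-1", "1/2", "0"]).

Write exponents as rows Θ,T / cols ΔT,γ,t,f,ω:
  Θ: [ 1  0  0  0  0]
  T: [ 0 -1  1 -1 -1]
RREF → pivots at {ΔT,γ} ⇒ r = 2
Pivot set = {ΔT,γ}, free = {t,f,ω}
RREF:
  r0: [   1    0    0    0    0]
  r1: [   0    1   -1    1    1]
Fix exponent of f at 1, t at 0, ω at 0; solve each RREF row for its pivot's exponent:
  r0: exp(ΔT) + (0)·1 = 0 ⇒ exp(ΔT) = 0
  r1: exp(γ) + (1)·1 = 0 ⇒ exp(γ) = -1
Π_2 = γ^-1 · f

["0", "-1", "0", "1", "0"]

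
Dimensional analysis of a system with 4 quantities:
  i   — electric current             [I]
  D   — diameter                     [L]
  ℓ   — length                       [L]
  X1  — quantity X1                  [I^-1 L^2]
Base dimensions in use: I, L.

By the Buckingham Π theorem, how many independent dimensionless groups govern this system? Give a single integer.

2

Write exponents as rows I,L / cols i,D,ℓ,X1:
  I: [ 1  0  0 -1]
  L: [ 0  1  1  2]
Echelon form has 2 nonzero rows (pivots: i,D)
n=4, r=2 ⇒ 2 dimensionless groups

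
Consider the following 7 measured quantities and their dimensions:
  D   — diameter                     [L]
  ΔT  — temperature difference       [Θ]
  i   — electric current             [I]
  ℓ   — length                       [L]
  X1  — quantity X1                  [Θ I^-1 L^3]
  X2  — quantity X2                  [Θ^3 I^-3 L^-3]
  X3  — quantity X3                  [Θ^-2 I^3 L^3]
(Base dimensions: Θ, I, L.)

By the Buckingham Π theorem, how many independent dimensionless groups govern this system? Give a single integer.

Write exponents as rows Θ,I,L / cols D,ΔT,i,ℓ,X1,X2,X3:
  Θ: [ 0  1  0  0  1  3 -2]
  I: [ 0  0  1  0 -1 -3  3]
  L: [ 1  0  0  1  3 -3  3]
RREF → pivots at {D,ΔT,i} ⇒ r = 3
Π count = n − r = 7 − 3 = 4

4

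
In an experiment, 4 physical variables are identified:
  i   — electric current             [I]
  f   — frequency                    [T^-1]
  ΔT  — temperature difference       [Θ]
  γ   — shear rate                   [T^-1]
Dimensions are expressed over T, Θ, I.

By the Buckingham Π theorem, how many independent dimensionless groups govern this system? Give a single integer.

1

Write exponents as rows T,Θ,I / cols i,f,ΔT,γ:
  T: [ 0 -1  0 -1]
  Θ: [ 0  0  1  0]
  I: [ 1  0  0  0]
RREF → pivots at {i,f,ΔT} ⇒ r = 3
n=4, r=3 ⇒ 1 dimensionless group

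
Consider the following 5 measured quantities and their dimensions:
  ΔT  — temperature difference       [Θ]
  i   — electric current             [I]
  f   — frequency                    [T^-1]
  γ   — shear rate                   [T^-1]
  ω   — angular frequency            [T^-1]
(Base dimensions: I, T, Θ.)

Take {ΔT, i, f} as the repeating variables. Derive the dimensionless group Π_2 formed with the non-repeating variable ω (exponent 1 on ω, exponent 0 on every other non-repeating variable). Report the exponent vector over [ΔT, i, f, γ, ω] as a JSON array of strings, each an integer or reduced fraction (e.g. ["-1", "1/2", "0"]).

Write exponents as rows I,T,Θ / cols ΔT,i,f,γ,ω:
  I: [ 0  1  0  0  0]
  T: [ 0  0 -1 -1 -1]
  Θ: [ 1  0  0  0  0]
Echelon form has 3 nonzero rows (pivots: ΔT,i,f)
Repeat: ΔT,i,f; free: γ,ω
RREF:
  r0: [   1    0    0    0    0]
  r1: [   0    1    0    0    0]
  r2: [   0    0    1    1    1]
Fix exponent of ω at 1, γ at 0; solve each RREF row for its pivot's exponent:
  r0: exp(ΔT) + (0)·1 = 0 ⇒ exp(ΔT) = 0
  r1: exp(i) + (0)·1 = 0 ⇒ exp(i) = 0
  r2: exp(f) + (1)·1 = 0 ⇒ exp(f) = -1
Π_2 = f^-1 · ω

["0", "0", "-1", "0", "1"]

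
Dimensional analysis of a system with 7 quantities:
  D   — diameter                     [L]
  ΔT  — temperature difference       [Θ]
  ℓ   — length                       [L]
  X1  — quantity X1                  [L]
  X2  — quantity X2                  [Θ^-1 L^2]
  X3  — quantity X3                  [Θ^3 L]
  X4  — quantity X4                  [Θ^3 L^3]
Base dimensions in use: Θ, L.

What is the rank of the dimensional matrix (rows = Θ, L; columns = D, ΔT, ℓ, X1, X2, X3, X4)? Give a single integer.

Exponent matrix [Θ,L] × [D,ΔT,ℓ,X1,X2,X3,X4]:
  Θ: [ 0  1  0  0 -1  3  3]
  L: [ 1  0  1  1  2  1  3]
Echelon form has 2 nonzero rows (pivots: D,ΔT)

2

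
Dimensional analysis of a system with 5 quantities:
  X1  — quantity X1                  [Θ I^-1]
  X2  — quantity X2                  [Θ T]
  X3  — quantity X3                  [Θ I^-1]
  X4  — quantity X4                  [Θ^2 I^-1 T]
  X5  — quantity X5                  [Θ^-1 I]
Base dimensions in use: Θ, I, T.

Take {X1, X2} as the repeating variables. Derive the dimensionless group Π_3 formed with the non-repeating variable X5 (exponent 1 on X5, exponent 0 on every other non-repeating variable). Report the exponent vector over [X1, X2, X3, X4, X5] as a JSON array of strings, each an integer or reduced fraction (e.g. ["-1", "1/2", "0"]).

Dimensional matrix (Θ×I×T by X1×X2×X3×X4×X5):
  Θ: [ 1  1  1  2 -1]
  I: [-1  0 -1 -1  1]
  T: [ 0  1  0  1  0]
Row reduction gives pivot columns X1,X2; rank = 2
Pivot set = {X1,X2}, free = {X3,X4,X5}
RREF:
  r0: [   1    0    1    1   -1]
  r1: [   0    1    0    1    0]
  r2: [   0    0    0    0    0]
Fix exponent of X5 at 1, X3 at 0, X4 at 0; solve each RREF row for its pivot's exponent:
  r0: exp(X1) + (-1)·1 = 0 ⇒ exp(X1) = 1
  r1: exp(X2) + (0)·1 = 0 ⇒ exp(X2) = 0
Π_3 = X1 · X5

["1", "0", "0", "0", "1"]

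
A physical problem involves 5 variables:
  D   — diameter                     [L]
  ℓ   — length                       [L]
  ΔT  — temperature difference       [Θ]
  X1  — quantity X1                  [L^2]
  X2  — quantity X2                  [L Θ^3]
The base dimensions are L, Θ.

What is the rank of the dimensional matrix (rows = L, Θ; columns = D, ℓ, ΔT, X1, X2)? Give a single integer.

2

Dimensional matrix (L×Θ by D×ℓ×ΔT×X1×X2):
  L: [ 1  1  0  2  1]
  Θ: [ 0  0  1  0  3]
RREF → pivots at {D,ΔT} ⇒ r = 2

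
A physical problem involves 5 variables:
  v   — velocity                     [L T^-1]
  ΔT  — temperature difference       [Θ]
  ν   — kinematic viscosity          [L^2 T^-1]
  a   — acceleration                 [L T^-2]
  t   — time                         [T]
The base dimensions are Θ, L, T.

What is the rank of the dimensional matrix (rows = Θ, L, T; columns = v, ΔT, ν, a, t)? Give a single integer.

3

Write exponents as rows Θ,L,T / cols v,ΔT,ν,a,t:
  Θ: [ 0  1  0  0  0]
  L: [ 1  0  2  1  0]
  T: [-1  0 -1 -2  1]
RREF → pivots at {v,ΔT,ν} ⇒ r = 3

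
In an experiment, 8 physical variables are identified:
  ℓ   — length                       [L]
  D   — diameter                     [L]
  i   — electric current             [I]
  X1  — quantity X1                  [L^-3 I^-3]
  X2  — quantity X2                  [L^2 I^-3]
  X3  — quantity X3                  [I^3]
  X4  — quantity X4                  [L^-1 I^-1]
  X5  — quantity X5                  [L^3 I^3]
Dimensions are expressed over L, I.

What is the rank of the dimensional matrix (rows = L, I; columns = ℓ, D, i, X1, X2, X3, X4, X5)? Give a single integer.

Dimensional matrix (L×I by ℓ×D×i×X1×X2×X3×X4×X5):
  L: [ 1  1  0 -3  2  0 -1  3]
  I: [ 0  0  1 -3 -3  3 -1  3]
RREF → pivots at {ℓ,i} ⇒ r = 2

2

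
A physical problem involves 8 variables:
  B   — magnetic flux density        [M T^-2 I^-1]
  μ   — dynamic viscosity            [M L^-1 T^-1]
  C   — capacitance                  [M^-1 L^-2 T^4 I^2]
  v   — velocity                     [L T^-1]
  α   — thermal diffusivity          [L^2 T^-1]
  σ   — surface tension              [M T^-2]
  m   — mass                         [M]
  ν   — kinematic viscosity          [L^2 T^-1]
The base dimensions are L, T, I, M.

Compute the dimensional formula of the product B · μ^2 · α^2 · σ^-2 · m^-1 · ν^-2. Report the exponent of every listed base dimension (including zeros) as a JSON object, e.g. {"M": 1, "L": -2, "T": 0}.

Exponent matrix [L,T,I,M] × [B,μ,C,v,α,σ,m,ν]:
  L: [ 0 -1 -2  1  2  0  0  2]
  T: [-2 -1  4 -1 -1 -2  0 -1]
  I: [-1  0  2  0  0  0  0  0]
  M: [ 1  1 -1  0  0  1  1  0]
  [L]: (1)·0+(2)·-1+(2)·2+(-2)·0+(-1)·0+(-2)·2 = -2
  [T]: (1)·-2+(2)·-1+(2)·-1+(-2)·-2+(-1)·0+(-2)·-1 = 0
  [I]: (1)·-1+(2)·0+(2)·0+(-2)·0+(-1)·0+(-2)·0 = -1
  [M]: (1)·1+(2)·1+(2)·0+(-2)·1+(-1)·1+(-2)·0 = 0
⇒ L^-2 I^-1

{"L": -2, "T": 0, "I": -1, "M": 0}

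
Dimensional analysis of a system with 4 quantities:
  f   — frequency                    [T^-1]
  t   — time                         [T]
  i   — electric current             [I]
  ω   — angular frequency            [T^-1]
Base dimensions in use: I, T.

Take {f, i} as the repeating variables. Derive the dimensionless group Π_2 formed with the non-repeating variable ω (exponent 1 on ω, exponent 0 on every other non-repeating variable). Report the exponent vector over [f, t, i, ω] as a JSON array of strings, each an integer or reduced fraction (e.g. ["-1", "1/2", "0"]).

["-1", "0", "0", "1"]

Exponent matrix [I,T] × [f,t,i,ω]:
  I: [ 0  0  1  0]
  T: [-1  1  0 -1]
Row reduction gives pivot columns f,i; rank = 2
Repeat: f,i; free: t,ω
RREF:
  r0: [   1   -1    0    1]
  r1: [   0    0    1    0]
Fix exponent of ω at 1, t at 0; solve each RREF row for its pivot's exponent:
  r0: exp(f) + (1)·1 = 0 ⇒ exp(f) = -1
  r1: exp(i) + (0)·1 = 0 ⇒ exp(i) = 0
Π_2 = f^-1 · ω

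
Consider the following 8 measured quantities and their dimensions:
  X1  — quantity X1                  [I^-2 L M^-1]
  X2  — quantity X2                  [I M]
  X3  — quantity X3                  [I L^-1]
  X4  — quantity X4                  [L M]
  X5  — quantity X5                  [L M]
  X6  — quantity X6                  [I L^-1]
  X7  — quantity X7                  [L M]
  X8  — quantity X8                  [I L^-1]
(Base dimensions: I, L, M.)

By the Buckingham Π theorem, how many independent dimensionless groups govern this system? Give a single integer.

6

Exponent matrix [I,L,M] × [X1,X2,X3,X4,X5,X6,X7,X8]:
  I: [-2  1  1  0  0  1  0  1]
  L: [ 1  0 -1  1  1 -1  1 -1]
  M: [-1  1  0  1  1  0  1  0]
RREF → pivots at {X1,X2} ⇒ r = 2
8 vars − rank 2 = 6 Π groups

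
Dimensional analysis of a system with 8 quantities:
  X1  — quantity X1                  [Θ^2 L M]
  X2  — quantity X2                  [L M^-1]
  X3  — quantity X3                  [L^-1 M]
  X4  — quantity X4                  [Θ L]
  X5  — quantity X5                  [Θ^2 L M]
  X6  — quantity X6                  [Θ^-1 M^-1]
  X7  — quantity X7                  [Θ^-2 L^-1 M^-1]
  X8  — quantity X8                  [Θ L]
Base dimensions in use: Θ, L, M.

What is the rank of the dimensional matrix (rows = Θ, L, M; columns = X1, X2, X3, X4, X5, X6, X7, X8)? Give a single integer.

2

Exponent matrix [Θ,L,M] × [X1,X2,X3,X4,X5,X6,X7,X8]:
  Θ: [ 2  0  0  1  2 -1 -2  1]
  L: [ 1  1 -1  1  1  0 -1  1]
  M: [ 1 -1  1  0  1 -1 -1  0]
Row reduction gives pivot columns X1,X2; rank = 2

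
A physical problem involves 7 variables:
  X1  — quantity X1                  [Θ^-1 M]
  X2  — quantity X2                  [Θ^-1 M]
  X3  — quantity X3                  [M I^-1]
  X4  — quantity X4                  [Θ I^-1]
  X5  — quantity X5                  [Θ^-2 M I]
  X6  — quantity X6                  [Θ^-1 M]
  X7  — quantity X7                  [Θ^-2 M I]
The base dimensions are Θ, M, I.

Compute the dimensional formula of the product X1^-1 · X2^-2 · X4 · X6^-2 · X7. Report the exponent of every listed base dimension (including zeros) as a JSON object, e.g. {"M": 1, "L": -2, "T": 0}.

Exponent matrix [Θ,M,I] × [X1,X2,X3,X4,X5,X6,X7]:
  Θ: [-1 -1  0  1 -2 -1 -2]
  M: [ 1  1  1  0  1  1  1]
  I: [ 0  0 -1 -1  1  0  1]
  [Θ]: (-1)·-1+(-2)·-1+(1)·1+(-2)·-1+(1)·-2 = 4
  [M]: (-1)·1+(-2)·1+(1)·0+(-2)·1+(1)·1 = -4
  [I]: (-1)·0+(-2)·0+(1)·-1+(-2)·0+(1)·1 = 0
⇒ Θ^4 M^-4

{"Θ": 4, "M": -4, "I": 0}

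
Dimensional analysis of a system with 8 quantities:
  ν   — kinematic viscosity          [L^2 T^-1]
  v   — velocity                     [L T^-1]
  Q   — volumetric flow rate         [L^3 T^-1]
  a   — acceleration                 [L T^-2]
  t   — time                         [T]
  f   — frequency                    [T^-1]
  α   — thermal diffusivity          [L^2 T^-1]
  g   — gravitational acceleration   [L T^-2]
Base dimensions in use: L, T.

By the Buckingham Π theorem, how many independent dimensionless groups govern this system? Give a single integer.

Exponent matrix [L,T] × [ν,v,Q,a,t,f,α,g]:
  L: [ 2  1  3  1  0  0  2  1]
  T: [-1 -1 -1 -2  1 -1 -1 -2]
RREF → pivots at {ν,v} ⇒ r = 2
n=8, r=2 ⇒ 6 dimensionless groups

6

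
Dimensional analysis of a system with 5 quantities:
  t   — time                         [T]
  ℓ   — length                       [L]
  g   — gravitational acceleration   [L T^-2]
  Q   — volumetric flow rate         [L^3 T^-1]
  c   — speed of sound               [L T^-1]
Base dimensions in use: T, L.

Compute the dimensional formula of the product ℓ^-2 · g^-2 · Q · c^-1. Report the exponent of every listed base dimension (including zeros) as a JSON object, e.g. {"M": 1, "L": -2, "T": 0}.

Write exponents as rows T,L / cols t,ℓ,g,Q,c:
  T: [ 1  0 -2 -1 -1]
  L: [ 0  1  1  3  1]
  [T]: (-2)·0+(-2)·-2+(1)·-1+(-1)·-1 = 4
  [L]: (-2)·1+(-2)·1+(1)·3+(-1)·1 = -2
⇒ T^4 L^-2

{"T": 4, "L": -2}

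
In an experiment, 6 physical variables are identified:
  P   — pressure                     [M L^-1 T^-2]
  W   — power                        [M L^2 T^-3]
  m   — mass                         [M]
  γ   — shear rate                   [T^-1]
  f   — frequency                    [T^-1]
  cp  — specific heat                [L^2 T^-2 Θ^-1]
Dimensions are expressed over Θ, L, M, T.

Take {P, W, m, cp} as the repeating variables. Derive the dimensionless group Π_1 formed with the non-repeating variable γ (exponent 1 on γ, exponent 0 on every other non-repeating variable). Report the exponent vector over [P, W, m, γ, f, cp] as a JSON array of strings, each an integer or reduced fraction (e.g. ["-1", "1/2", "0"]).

["-2/7", "-1/7", "3/7", "1", "0", "0"]

Write exponents as rows Θ,L,M,T / cols P,W,m,γ,f,cp:
  Θ: [ 0  0  0  0  0 -1]
  L: [-1  2  0  0  0  2]
  M: [ 1  1  1  0  0  0]
  T: [-2 -3  0 -1 -1 -2]
RREF → pivots at {P,W,m,cp} ⇒ r = 4
Pivot set = {P,W,m,cp}, free = {γ,f}
RREF:
  r0: [   1    0    0  2/7  2/7    0]
  r1: [   0    1    0  1/7  1/7    0]
  r2: [   0    0    1 -3/7 -3/7    0]
  r3: [   0    0    0    0    0    1]
Fix exponent of γ at 1, f at 0; solve each RREF row for its pivot's exponent:
  r0: exp(P) + (2/7)·1 = 0 ⇒ exp(P) = -2/7
  r1: exp(W) + (1/7)·1 = 0 ⇒ exp(W) = -1/7
  r2: exp(m) + (-3/7)·1 = 0 ⇒ exp(m) = 3/7
  r3: exp(cp) + (0)·1 = 0 ⇒ exp(cp) = 0
Π_1 = P^(-2/7) · W^(-1/7) · m^(3/7) · γ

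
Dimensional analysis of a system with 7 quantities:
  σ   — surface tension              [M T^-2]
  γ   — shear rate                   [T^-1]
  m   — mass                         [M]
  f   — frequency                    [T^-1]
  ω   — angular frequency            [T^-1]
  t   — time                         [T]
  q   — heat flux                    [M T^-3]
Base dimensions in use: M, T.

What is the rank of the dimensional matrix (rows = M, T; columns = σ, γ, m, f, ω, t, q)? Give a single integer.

Exponent matrix [M,T] × [σ,γ,m,f,ω,t,q]:
  M: [ 1  0  1  0  0  0  1]
  T: [-2 -1  0 -1 -1  1 -3]
Row reduction gives pivot columns σ,γ; rank = 2

2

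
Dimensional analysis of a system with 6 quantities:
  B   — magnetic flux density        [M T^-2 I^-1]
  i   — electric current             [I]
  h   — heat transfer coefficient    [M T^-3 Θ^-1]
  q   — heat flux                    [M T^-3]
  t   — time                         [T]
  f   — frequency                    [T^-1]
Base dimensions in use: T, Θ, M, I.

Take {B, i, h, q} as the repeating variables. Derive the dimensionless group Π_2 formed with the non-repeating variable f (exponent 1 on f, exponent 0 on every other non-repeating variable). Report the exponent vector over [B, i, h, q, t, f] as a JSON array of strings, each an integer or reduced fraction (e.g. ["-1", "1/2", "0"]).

Exponent matrix [T,Θ,M,I] × [B,i,h,q,t,f]:
  T: [-2  0 -3 -3  1 -1]
  Θ: [ 0  0 -1  0  0  0]
  M: [ 1  0  1  1  0  0]
  I: [-1  1  0  0  0  0]
RREF → pivots at {B,i,h,q} ⇒ r = 4
Repeat: B,i,h,q; free: t,f
RREF:
  r0: [   1    0    0    0    1   -1]
  r1: [   0    1    0    0    1   -1]
  r2: [   0    0    1    0    0    0]
  r3: [   0    0    0    1   -1    1]
Fix exponent of f at 1, t at 0; solve each RREF row for its pivot's exponent:
  r0: exp(B) + (-1)·1 = 0 ⇒ exp(B) = 1
  r1: exp(i) + (-1)·1 = 0 ⇒ exp(i) = 1
  r2: exp(h) + (0)·1 = 0 ⇒ exp(h) = 0
  r3: exp(q) + (1)·1 = 0 ⇒ exp(q) = -1
Π_2 = B · i · q^-1 · f

["1", "1", "0", "-1", "0", "1"]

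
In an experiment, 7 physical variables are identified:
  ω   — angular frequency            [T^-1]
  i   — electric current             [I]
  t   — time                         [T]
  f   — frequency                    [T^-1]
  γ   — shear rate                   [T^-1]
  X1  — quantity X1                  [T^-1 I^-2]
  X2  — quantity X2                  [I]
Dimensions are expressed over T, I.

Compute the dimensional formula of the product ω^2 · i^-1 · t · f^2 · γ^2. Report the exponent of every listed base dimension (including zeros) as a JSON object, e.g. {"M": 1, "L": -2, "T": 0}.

{"T": -5, "I": -1}

Dimensional matrix (T×I by ω×i×t×f×γ×X1×X2):
  T: [-1  0  1 -1 -1 -1  0]
  I: [ 0  1  0  0  0 -2  1]
  [T]: (2)·-1+(-1)·0+(1)·1+(2)·-1+(2)·-1 = -5
  [I]: (2)·0+(-1)·1+(1)·0+(2)·0+(2)·0 = -1
⇒ T^-5 I^-1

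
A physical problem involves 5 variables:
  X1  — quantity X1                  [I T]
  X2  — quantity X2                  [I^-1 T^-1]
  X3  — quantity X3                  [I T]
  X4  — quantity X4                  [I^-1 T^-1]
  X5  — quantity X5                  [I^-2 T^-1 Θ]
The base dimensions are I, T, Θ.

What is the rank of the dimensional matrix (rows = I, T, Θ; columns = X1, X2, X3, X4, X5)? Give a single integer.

2

Exponent matrix [I,T,Θ] × [X1,X2,X3,X4,X5]:
  I: [ 1 -1  1 -1 -2]
  T: [ 1 -1  1 -1 -1]
  Θ: [ 0  0  0  0  1]
RREF → pivots at {X1,X5} ⇒ r = 2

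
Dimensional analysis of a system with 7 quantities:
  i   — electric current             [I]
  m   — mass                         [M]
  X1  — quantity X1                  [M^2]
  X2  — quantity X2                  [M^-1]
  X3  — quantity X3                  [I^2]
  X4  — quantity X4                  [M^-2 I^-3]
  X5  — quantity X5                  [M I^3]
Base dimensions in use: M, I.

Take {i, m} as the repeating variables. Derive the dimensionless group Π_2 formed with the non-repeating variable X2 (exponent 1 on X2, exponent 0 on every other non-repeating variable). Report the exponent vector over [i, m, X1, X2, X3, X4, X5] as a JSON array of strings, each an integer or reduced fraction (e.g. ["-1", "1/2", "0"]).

["0", "1", "0", "1", "0", "0", "0"]

Write exponents as rows M,I / cols i,m,X1,X2,X3,X4,X5:
  M: [ 0  1  2 -1  0 -2  1]
  I: [ 1  0  0  0  2 -3  3]
Echelon form has 2 nonzero rows (pivots: i,m)
Repeat: i,m; free: X1,X2,X3,X4,X5
RREF:
  r0: [   1    0    0    0    2   -3    3]
  r1: [   0    1    2   -1    0   -2    1]
Fix exponent of X2 at 1, X1 at 0, X3 at 0, X4 at 0, X5 at 0; solve each RREF row for its pivot's exponent:
  r0: exp(i) + (0)·1 = 0 ⇒ exp(i) = 0
  r1: exp(m) + (-1)·1 = 0 ⇒ exp(m) = 1
Π_2 = m · X2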